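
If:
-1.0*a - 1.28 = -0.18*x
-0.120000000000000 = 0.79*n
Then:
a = 0.18*x - 1.28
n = -0.15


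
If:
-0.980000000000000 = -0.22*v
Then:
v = 4.45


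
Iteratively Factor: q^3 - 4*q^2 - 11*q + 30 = (q - 5)*(q^2 + q - 6) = (q - 5)*(q - 2)*(q + 3)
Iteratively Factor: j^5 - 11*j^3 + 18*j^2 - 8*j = (j - 1)*(j^4 + j^3 - 10*j^2 + 8*j) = (j - 1)*(j + 4)*(j^3 - 3*j^2 + 2*j) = j*(j - 1)*(j + 4)*(j^2 - 3*j + 2) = j*(j - 2)*(j - 1)*(j + 4)*(j - 1)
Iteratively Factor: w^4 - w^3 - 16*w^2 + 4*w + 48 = (w - 4)*(w^3 + 3*w^2 - 4*w - 12) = (w - 4)*(w - 2)*(w^2 + 5*w + 6) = (w - 4)*(w - 2)*(w + 3)*(w + 2)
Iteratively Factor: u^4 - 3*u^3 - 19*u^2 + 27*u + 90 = (u - 3)*(u^3 - 19*u - 30) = (u - 3)*(u + 2)*(u^2 - 2*u - 15) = (u - 3)*(u + 2)*(u + 3)*(u - 5)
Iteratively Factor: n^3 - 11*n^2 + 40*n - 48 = (n - 3)*(n^2 - 8*n + 16) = (n - 4)*(n - 3)*(n - 4)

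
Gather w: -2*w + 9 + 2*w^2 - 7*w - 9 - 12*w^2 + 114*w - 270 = -10*w^2 + 105*w - 270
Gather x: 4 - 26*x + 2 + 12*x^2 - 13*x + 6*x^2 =18*x^2 - 39*x + 6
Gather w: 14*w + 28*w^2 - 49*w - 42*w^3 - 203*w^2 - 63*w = -42*w^3 - 175*w^2 - 98*w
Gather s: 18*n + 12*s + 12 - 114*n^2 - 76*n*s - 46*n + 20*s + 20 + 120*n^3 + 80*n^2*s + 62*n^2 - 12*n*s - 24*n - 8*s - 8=120*n^3 - 52*n^2 - 52*n + s*(80*n^2 - 88*n + 24) + 24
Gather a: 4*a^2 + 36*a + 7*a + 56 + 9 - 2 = 4*a^2 + 43*a + 63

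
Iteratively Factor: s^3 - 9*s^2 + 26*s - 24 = (s - 3)*(s^2 - 6*s + 8) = (s - 3)*(s - 2)*(s - 4)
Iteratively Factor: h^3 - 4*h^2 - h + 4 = (h + 1)*(h^2 - 5*h + 4) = (h - 4)*(h + 1)*(h - 1)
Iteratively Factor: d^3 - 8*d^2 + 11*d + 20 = (d - 5)*(d^2 - 3*d - 4) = (d - 5)*(d - 4)*(d + 1)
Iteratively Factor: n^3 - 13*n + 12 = (n - 1)*(n^2 + n - 12) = (n - 1)*(n + 4)*(n - 3)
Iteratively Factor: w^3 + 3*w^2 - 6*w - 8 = (w + 1)*(w^2 + 2*w - 8) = (w + 1)*(w + 4)*(w - 2)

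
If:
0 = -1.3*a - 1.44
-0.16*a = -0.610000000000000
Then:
No Solution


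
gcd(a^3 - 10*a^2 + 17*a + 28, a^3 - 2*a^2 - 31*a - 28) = a^2 - 6*a - 7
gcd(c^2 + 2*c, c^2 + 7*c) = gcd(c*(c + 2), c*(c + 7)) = c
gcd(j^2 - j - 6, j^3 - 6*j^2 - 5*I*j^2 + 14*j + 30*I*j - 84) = 1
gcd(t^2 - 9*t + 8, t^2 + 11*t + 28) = 1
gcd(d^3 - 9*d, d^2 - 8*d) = d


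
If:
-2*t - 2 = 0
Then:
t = -1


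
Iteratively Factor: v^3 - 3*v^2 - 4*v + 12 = (v + 2)*(v^2 - 5*v + 6) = (v - 2)*(v + 2)*(v - 3)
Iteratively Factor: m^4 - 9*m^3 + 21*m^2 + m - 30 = (m + 1)*(m^3 - 10*m^2 + 31*m - 30) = (m - 5)*(m + 1)*(m^2 - 5*m + 6) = (m - 5)*(m - 2)*(m + 1)*(m - 3)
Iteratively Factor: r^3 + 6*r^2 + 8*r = (r + 4)*(r^2 + 2*r) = (r + 2)*(r + 4)*(r)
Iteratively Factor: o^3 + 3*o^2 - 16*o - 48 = (o + 3)*(o^2 - 16) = (o + 3)*(o + 4)*(o - 4)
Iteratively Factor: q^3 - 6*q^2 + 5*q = (q)*(q^2 - 6*q + 5) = q*(q - 1)*(q - 5)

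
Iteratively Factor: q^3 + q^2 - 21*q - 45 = (q + 3)*(q^2 - 2*q - 15) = (q - 5)*(q + 3)*(q + 3)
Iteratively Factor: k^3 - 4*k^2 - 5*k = (k)*(k^2 - 4*k - 5) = k*(k - 5)*(k + 1)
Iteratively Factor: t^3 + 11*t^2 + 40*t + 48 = (t + 4)*(t^2 + 7*t + 12) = (t + 4)^2*(t + 3)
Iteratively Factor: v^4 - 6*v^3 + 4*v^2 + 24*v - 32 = (v - 2)*(v^3 - 4*v^2 - 4*v + 16) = (v - 2)*(v + 2)*(v^2 - 6*v + 8) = (v - 4)*(v - 2)*(v + 2)*(v - 2)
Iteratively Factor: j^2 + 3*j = (j)*(j + 3)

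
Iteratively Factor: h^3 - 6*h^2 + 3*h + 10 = (h + 1)*(h^2 - 7*h + 10) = (h - 5)*(h + 1)*(h - 2)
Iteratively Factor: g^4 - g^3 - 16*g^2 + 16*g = (g - 4)*(g^3 + 3*g^2 - 4*g) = (g - 4)*(g - 1)*(g^2 + 4*g) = g*(g - 4)*(g - 1)*(g + 4)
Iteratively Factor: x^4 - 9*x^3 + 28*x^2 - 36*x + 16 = (x - 2)*(x^3 - 7*x^2 + 14*x - 8) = (x - 2)*(x - 1)*(x^2 - 6*x + 8) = (x - 4)*(x - 2)*(x - 1)*(x - 2)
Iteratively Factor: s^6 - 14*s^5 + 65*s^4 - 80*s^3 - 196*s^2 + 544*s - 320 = (s + 2)*(s^5 - 16*s^4 + 97*s^3 - 274*s^2 + 352*s - 160) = (s - 5)*(s + 2)*(s^4 - 11*s^3 + 42*s^2 - 64*s + 32) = (s - 5)*(s - 2)*(s + 2)*(s^3 - 9*s^2 + 24*s - 16) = (s - 5)*(s - 4)*(s - 2)*(s + 2)*(s^2 - 5*s + 4) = (s - 5)*(s - 4)*(s - 2)*(s - 1)*(s + 2)*(s - 4)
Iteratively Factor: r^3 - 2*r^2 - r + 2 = (r - 1)*(r^2 - r - 2) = (r - 2)*(r - 1)*(r + 1)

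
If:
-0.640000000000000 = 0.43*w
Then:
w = -1.49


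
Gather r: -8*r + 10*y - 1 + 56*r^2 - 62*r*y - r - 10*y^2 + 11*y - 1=56*r^2 + r*(-62*y - 9) - 10*y^2 + 21*y - 2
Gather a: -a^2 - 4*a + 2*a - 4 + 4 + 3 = -a^2 - 2*a + 3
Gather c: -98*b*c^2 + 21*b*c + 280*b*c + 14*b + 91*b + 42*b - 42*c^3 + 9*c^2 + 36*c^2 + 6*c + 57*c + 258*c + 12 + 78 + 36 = 147*b - 42*c^3 + c^2*(45 - 98*b) + c*(301*b + 321) + 126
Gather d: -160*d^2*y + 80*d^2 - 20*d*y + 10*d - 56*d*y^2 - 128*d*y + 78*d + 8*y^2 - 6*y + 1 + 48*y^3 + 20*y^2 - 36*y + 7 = d^2*(80 - 160*y) + d*(-56*y^2 - 148*y + 88) + 48*y^3 + 28*y^2 - 42*y + 8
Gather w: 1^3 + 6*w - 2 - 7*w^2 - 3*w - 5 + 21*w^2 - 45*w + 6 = 14*w^2 - 42*w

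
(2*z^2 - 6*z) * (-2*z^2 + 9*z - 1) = -4*z^4 + 30*z^3 - 56*z^2 + 6*z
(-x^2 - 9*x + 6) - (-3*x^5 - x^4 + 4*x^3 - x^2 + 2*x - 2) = 3*x^5 + x^4 - 4*x^3 - 11*x + 8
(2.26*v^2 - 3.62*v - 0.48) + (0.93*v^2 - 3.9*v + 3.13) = 3.19*v^2 - 7.52*v + 2.65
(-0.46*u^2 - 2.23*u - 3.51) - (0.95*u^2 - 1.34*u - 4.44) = -1.41*u^2 - 0.89*u + 0.930000000000001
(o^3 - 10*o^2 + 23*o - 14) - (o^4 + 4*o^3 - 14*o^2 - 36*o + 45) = -o^4 - 3*o^3 + 4*o^2 + 59*o - 59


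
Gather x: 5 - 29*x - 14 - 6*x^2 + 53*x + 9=-6*x^2 + 24*x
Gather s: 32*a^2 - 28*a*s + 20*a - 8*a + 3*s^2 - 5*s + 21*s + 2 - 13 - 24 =32*a^2 + 12*a + 3*s^2 + s*(16 - 28*a) - 35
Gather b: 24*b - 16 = 24*b - 16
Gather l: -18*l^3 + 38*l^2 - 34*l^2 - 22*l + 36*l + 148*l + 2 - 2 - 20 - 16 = -18*l^3 + 4*l^2 + 162*l - 36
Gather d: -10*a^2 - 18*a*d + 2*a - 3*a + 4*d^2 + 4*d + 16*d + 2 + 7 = -10*a^2 - a + 4*d^2 + d*(20 - 18*a) + 9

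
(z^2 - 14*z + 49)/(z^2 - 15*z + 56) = (z - 7)/(z - 8)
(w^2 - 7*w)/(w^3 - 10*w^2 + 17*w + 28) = w/(w^2 - 3*w - 4)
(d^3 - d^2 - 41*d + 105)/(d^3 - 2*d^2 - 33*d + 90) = (d + 7)/(d + 6)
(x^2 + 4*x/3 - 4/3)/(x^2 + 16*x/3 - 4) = (x + 2)/(x + 6)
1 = 1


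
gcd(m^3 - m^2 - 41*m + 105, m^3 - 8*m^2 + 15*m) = m^2 - 8*m + 15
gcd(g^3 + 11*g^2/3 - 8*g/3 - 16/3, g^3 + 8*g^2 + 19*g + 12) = g^2 + 5*g + 4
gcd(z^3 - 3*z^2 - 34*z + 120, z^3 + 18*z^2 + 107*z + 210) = z + 6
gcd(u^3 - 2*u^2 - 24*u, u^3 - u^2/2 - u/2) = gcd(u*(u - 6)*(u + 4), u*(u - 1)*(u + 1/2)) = u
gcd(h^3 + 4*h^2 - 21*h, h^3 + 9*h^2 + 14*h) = h^2 + 7*h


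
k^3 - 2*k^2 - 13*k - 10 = (k - 5)*(k + 1)*(k + 2)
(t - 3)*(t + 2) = t^2 - t - 6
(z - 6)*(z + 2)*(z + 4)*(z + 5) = z^4 + 5*z^3 - 28*z^2 - 188*z - 240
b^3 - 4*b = b*(b - 2)*(b + 2)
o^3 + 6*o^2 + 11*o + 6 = (o + 1)*(o + 2)*(o + 3)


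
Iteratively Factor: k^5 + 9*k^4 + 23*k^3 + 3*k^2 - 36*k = (k - 1)*(k^4 + 10*k^3 + 33*k^2 + 36*k) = (k - 1)*(k + 3)*(k^3 + 7*k^2 + 12*k) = (k - 1)*(k + 3)*(k + 4)*(k^2 + 3*k) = (k - 1)*(k + 3)^2*(k + 4)*(k)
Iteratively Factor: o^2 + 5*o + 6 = (o + 2)*(o + 3)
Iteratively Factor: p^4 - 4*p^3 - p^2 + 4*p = (p - 4)*(p^3 - p) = (p - 4)*(p - 1)*(p^2 + p) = (p - 4)*(p - 1)*(p + 1)*(p)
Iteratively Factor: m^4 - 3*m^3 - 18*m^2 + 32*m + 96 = (m + 2)*(m^3 - 5*m^2 - 8*m + 48) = (m - 4)*(m + 2)*(m^2 - m - 12) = (m - 4)*(m + 2)*(m + 3)*(m - 4)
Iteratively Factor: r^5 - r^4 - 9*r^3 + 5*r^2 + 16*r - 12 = (r + 2)*(r^4 - 3*r^3 - 3*r^2 + 11*r - 6) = (r - 1)*(r + 2)*(r^3 - 2*r^2 - 5*r + 6) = (r - 1)*(r + 2)^2*(r^2 - 4*r + 3) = (r - 3)*(r - 1)*(r + 2)^2*(r - 1)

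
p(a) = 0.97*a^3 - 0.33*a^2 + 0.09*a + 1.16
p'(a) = 2.91*a^2 - 0.66*a + 0.09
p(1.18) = 2.40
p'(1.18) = 3.36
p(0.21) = 1.17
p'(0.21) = 0.08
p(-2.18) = -10.65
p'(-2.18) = 15.36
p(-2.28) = -12.26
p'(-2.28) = 16.72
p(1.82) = 6.08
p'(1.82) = 8.53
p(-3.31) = -37.93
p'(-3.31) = 34.16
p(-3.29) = -37.25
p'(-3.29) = 33.76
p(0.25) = 1.18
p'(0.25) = 0.11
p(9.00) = 682.37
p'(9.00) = 229.86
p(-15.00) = -3348.19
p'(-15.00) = 664.74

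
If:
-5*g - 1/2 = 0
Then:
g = -1/10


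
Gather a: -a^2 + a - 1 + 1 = -a^2 + a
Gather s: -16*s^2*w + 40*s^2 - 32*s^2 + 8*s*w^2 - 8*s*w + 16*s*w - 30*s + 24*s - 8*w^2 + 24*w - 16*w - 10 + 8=s^2*(8 - 16*w) + s*(8*w^2 + 8*w - 6) - 8*w^2 + 8*w - 2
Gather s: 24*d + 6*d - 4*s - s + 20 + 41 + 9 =30*d - 5*s + 70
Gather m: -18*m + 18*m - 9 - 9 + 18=0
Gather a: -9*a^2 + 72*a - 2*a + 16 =-9*a^2 + 70*a + 16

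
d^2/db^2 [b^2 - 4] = 2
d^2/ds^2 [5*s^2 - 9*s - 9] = 10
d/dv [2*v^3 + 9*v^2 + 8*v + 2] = 6*v^2 + 18*v + 8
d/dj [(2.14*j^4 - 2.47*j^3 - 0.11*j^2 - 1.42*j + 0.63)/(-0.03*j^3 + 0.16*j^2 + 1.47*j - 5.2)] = (-0.0642*j^6 + 0.6848*j^5 + 9.0389*j^4 - 51.859*j^3 + 38.6542*j^2 + 0.9424*j + 6.4579)/(0.0009*j^6 - 0.0096*j^5 - 0.0626*j^4 + 0.7824*j^3 + 0.4969*j^2 - 15.288*j + 27.04)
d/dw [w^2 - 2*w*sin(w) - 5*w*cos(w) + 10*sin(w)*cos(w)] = 5*w*sin(w) - 2*w*cos(w) + 2*w - 2*sin(w) - 5*cos(w) + 10*cos(2*w)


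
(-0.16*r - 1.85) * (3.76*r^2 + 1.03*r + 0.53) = -0.6016*r^3 - 7.1208*r^2 - 1.9903*r - 0.9805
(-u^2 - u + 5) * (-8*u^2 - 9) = 8*u^4 + 8*u^3 - 31*u^2 + 9*u - 45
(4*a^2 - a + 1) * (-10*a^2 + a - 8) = -40*a^4 + 14*a^3 - 43*a^2 + 9*a - 8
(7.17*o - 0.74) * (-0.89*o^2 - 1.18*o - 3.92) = -6.3813*o^3 - 7.802*o^2 - 27.2332*o + 2.9008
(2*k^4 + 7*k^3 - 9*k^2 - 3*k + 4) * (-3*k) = -6*k^5 - 21*k^4 + 27*k^3 + 9*k^2 - 12*k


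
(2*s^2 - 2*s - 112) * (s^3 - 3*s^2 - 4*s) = 2*s^5 - 8*s^4 - 114*s^3 + 344*s^2 + 448*s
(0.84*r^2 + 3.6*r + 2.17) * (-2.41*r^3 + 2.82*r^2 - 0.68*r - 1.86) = -2.0244*r^5 - 6.3072*r^4 + 4.3511*r^3 + 2.109*r^2 - 8.1716*r - 4.0362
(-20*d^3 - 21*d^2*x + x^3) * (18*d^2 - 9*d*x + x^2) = -360*d^5 - 198*d^4*x + 169*d^3*x^2 - 3*d^2*x^3 - 9*d*x^4 + x^5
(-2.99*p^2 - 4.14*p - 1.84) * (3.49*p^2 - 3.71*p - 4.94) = -10.4351*p^4 - 3.3557*p^3 + 23.7084*p^2 + 27.278*p + 9.0896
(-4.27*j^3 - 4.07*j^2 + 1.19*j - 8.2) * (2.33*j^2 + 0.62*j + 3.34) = -9.9491*j^5 - 12.1305*j^4 - 14.0125*j^3 - 31.962*j^2 - 1.1094*j - 27.388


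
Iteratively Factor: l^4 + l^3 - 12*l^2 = (l - 3)*(l^3 + 4*l^2) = (l - 3)*(l + 4)*(l^2) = l*(l - 3)*(l + 4)*(l)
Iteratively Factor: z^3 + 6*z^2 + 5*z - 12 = (z + 4)*(z^2 + 2*z - 3) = (z - 1)*(z + 4)*(z + 3)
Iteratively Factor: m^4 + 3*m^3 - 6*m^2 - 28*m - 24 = (m - 3)*(m^3 + 6*m^2 + 12*m + 8) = (m - 3)*(m + 2)*(m^2 + 4*m + 4) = (m - 3)*(m + 2)^2*(m + 2)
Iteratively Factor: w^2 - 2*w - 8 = (w - 4)*(w + 2)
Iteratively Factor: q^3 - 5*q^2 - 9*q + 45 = (q + 3)*(q^2 - 8*q + 15) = (q - 5)*(q + 3)*(q - 3)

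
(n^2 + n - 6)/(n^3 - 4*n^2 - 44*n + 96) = (n + 3)/(n^2 - 2*n - 48)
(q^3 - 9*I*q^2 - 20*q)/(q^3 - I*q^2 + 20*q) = (q - 4*I)/(q + 4*I)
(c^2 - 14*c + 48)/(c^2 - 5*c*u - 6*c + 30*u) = (8 - c)/(-c + 5*u)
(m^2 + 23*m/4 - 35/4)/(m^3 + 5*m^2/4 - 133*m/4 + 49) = (4*m - 5)/(4*m^2 - 23*m + 28)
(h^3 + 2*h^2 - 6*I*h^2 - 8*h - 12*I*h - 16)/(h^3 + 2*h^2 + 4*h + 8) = (h - 4*I)/(h + 2*I)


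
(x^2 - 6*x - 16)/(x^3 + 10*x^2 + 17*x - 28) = (x^2 - 6*x - 16)/(x^3 + 10*x^2 + 17*x - 28)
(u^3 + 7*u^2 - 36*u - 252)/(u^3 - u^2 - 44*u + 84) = (u + 6)/(u - 2)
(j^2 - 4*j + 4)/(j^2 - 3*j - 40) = (-j^2 + 4*j - 4)/(-j^2 + 3*j + 40)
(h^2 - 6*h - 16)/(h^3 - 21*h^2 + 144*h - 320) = (h + 2)/(h^2 - 13*h + 40)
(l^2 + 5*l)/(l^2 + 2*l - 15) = l/(l - 3)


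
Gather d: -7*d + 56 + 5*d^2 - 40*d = 5*d^2 - 47*d + 56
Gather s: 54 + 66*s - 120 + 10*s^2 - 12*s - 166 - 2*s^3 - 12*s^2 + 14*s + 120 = -2*s^3 - 2*s^2 + 68*s - 112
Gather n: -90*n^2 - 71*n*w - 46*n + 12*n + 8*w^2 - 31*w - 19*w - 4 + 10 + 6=-90*n^2 + n*(-71*w - 34) + 8*w^2 - 50*w + 12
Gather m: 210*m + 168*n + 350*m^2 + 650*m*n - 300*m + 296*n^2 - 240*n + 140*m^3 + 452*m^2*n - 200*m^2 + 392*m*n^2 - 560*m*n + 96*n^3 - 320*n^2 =140*m^3 + m^2*(452*n + 150) + m*(392*n^2 + 90*n - 90) + 96*n^3 - 24*n^2 - 72*n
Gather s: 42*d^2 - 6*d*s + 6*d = 42*d^2 - 6*d*s + 6*d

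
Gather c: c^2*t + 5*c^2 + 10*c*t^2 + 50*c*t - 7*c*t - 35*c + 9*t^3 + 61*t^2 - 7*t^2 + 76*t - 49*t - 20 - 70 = c^2*(t + 5) + c*(10*t^2 + 43*t - 35) + 9*t^3 + 54*t^2 + 27*t - 90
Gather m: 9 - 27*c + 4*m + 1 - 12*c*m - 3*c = -30*c + m*(4 - 12*c) + 10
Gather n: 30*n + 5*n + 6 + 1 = 35*n + 7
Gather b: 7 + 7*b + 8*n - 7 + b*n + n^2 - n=b*(n + 7) + n^2 + 7*n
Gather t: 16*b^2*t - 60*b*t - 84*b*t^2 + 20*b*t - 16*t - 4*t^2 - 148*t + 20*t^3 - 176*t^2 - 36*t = 20*t^3 + t^2*(-84*b - 180) + t*(16*b^2 - 40*b - 200)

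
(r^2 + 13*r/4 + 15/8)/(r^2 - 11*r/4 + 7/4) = (8*r^2 + 26*r + 15)/(2*(4*r^2 - 11*r + 7))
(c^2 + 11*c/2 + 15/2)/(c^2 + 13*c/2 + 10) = (c + 3)/(c + 4)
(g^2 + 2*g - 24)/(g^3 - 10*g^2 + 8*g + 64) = (g + 6)/(g^2 - 6*g - 16)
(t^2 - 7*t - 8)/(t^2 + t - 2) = (t^2 - 7*t - 8)/(t^2 + t - 2)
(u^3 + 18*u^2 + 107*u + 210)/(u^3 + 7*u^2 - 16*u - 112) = (u^2 + 11*u + 30)/(u^2 - 16)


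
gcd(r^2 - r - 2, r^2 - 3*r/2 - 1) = r - 2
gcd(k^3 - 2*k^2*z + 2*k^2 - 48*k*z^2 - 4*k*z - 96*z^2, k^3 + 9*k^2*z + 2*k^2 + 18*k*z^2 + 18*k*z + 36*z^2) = k^2 + 6*k*z + 2*k + 12*z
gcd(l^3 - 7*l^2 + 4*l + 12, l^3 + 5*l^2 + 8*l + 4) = l + 1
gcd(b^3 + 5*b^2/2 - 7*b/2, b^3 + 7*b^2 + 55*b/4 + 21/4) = b + 7/2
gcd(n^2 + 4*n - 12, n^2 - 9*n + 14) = n - 2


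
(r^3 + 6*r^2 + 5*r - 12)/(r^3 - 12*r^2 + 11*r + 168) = (r^2 + 3*r - 4)/(r^2 - 15*r + 56)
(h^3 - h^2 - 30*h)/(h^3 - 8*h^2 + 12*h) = (h + 5)/(h - 2)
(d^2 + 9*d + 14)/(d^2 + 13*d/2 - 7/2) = 2*(d + 2)/(2*d - 1)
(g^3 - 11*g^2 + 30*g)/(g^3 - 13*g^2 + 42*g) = (g - 5)/(g - 7)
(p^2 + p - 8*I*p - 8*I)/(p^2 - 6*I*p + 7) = (p^2 + p - 8*I*p - 8*I)/(p^2 - 6*I*p + 7)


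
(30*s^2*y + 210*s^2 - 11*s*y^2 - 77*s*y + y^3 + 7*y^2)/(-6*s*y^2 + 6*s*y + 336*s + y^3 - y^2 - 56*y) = (-5*s + y)/(y - 8)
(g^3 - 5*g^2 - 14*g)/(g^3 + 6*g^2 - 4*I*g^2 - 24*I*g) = (g^2 - 5*g - 14)/(g^2 + g*(6 - 4*I) - 24*I)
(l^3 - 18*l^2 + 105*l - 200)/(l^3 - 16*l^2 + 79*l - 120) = (l - 5)/(l - 3)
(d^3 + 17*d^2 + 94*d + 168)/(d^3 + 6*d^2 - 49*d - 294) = (d + 4)/(d - 7)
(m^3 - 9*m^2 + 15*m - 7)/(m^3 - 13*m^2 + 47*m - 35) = (m - 1)/(m - 5)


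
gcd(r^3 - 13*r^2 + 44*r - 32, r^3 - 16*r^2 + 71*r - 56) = r^2 - 9*r + 8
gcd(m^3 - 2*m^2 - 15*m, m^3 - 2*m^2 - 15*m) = m^3 - 2*m^2 - 15*m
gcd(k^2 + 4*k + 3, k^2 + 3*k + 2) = k + 1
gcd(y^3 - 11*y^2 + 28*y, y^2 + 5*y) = y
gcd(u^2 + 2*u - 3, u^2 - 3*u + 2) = u - 1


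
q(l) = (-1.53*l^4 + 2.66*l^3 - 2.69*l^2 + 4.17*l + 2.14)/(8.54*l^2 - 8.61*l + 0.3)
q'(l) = (8.61 - 17.08*l)*(-1.53*l^4 + 2.66*l^3 - 2.69*l^2 + 4.17*l + 2.14)/(8.54*l^2 - 8.61*l + 0.3)^2 + (-6.12*l^3 + 7.98*l^2 - 5.38*l + 4.17)/(8.54*l^2 - 8.61*l + 0.3) = (-26.1324*l^5 + 62.2363*l^4 - 47.6412*l^3 - 10.0569*l^2 - 38.1652*l + 19.6764)/(72.9316*l^4 - 147.0588*l^3 + 79.2561*l^2 - 5.166*l + 0.09)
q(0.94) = -18.98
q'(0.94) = -575.54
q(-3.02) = -2.26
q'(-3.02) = 1.21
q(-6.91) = -9.67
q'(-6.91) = 2.60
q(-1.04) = -0.53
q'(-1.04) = 0.60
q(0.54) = -2.10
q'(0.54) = -2.10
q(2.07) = -0.28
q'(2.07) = -1.03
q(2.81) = -1.00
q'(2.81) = -1.01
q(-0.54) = -0.19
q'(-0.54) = 0.93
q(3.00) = -1.20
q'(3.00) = -1.06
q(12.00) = -24.38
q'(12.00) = -4.17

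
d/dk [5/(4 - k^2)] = 10*k/(k^2 - 4)^2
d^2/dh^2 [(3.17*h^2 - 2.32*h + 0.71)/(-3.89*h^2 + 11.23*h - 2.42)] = (-206.748054*h^3 + 114.58773*h^2 + 55.0567260000001*h - 76.742874)/(58.863869*h^6 - 509.800449*h^5 + 1581.596589*h^4 - 2050.549711*h^3 + 983.923842*h^2 - 197.302116*h + 14.172488)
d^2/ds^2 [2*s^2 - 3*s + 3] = 4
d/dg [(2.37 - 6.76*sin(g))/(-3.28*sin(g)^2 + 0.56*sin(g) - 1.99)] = (-22.1728*sin(g)^2 + 15.5472*sin(g) + 12.1252)*cos(g)/(10.7584*sin(g)^4 - 3.6736*sin(g)^3 + 13.368*sin(g)^2 - 2.2288*sin(g) + 3.9601)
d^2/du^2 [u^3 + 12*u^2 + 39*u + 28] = 6*u + 24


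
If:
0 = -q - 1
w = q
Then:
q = -1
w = -1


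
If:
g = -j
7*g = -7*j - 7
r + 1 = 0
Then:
No Solution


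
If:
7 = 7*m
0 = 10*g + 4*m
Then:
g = -2/5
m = 1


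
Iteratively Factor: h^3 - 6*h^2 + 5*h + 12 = (h - 3)*(h^2 - 3*h - 4) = (h - 3)*(h + 1)*(h - 4)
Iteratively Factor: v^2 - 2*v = (v)*(v - 2)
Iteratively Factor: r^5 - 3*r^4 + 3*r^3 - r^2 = (r)*(r^4 - 3*r^3 + 3*r^2 - r) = r*(r - 1)*(r^3 - 2*r^2 + r) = r*(r - 1)^2*(r^2 - r) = r^2*(r - 1)^2*(r - 1)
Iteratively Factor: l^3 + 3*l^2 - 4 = (l + 2)*(l^2 + l - 2) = (l + 2)^2*(l - 1)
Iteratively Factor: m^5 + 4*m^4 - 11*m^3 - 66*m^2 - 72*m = (m + 3)*(m^4 + m^3 - 14*m^2 - 24*m) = (m - 4)*(m + 3)*(m^3 + 5*m^2 + 6*m) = (m - 4)*(m + 2)*(m + 3)*(m^2 + 3*m) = (m - 4)*(m + 2)*(m + 3)^2*(m)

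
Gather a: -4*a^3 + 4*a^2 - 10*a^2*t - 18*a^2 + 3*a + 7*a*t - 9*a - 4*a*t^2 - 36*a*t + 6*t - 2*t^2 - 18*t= -4*a^3 + a^2*(-10*t - 14) + a*(-4*t^2 - 29*t - 6) - 2*t^2 - 12*t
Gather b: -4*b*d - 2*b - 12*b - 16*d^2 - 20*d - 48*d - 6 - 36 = b*(-4*d - 14) - 16*d^2 - 68*d - 42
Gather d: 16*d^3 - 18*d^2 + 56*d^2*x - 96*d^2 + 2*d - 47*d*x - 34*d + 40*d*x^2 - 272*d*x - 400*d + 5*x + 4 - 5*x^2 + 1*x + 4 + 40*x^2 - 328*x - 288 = 16*d^3 + d^2*(56*x - 114) + d*(40*x^2 - 319*x - 432) + 35*x^2 - 322*x - 280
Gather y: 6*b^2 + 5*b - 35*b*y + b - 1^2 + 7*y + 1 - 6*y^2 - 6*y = 6*b^2 + 6*b - 6*y^2 + y*(1 - 35*b)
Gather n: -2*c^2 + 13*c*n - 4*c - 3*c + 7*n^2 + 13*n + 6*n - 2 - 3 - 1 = -2*c^2 - 7*c + 7*n^2 + n*(13*c + 19) - 6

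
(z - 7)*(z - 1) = z^2 - 8*z + 7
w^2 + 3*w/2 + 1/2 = (w + 1/2)*(w + 1)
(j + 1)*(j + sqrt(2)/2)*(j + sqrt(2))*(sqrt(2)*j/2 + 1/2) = sqrt(2)*j^4/2 + sqrt(2)*j^3/2 + 2*j^3 + 5*sqrt(2)*j^2/4 + 2*j^2 + j/2 + 5*sqrt(2)*j/4 + 1/2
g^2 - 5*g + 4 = (g - 4)*(g - 1)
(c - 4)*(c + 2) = c^2 - 2*c - 8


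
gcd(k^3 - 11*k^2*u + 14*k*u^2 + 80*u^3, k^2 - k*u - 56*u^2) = -k + 8*u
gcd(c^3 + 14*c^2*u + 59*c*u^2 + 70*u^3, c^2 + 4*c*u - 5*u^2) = c + 5*u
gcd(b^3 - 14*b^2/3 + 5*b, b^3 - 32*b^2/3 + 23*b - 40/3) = b - 5/3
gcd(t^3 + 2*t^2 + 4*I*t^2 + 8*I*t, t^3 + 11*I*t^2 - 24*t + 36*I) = 1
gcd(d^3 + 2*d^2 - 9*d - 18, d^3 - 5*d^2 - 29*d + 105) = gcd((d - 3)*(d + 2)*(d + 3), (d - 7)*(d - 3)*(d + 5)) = d - 3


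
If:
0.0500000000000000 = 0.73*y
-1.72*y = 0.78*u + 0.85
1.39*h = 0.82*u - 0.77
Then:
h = -1.29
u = -1.24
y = 0.07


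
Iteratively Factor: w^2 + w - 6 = (w - 2)*(w + 3)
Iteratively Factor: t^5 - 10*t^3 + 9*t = (t)*(t^4 - 10*t^2 + 9) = t*(t + 3)*(t^3 - 3*t^2 - t + 3) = t*(t + 1)*(t + 3)*(t^2 - 4*t + 3) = t*(t - 3)*(t + 1)*(t + 3)*(t - 1)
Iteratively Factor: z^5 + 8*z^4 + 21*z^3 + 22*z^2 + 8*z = (z + 1)*(z^4 + 7*z^3 + 14*z^2 + 8*z) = (z + 1)*(z + 4)*(z^3 + 3*z^2 + 2*z) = z*(z + 1)*(z + 4)*(z^2 + 3*z + 2) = z*(z + 1)*(z + 2)*(z + 4)*(z + 1)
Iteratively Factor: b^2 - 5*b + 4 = (b - 1)*(b - 4)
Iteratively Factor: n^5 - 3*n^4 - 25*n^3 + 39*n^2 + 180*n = (n)*(n^4 - 3*n^3 - 25*n^2 + 39*n + 180) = n*(n - 4)*(n^3 + n^2 - 21*n - 45) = n*(n - 4)*(n + 3)*(n^2 - 2*n - 15) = n*(n - 4)*(n + 3)^2*(n - 5)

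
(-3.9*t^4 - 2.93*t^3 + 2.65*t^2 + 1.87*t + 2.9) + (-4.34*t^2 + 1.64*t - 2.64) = -3.9*t^4 - 2.93*t^3 - 1.69*t^2 + 3.51*t + 0.26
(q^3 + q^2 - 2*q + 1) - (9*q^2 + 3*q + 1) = q^3 - 8*q^2 - 5*q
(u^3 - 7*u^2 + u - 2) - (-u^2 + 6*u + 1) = u^3 - 6*u^2 - 5*u - 3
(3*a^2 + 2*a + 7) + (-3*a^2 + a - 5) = 3*a + 2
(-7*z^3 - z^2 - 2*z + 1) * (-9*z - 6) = 63*z^4 + 51*z^3 + 24*z^2 + 3*z - 6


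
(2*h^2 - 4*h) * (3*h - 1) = 6*h^3 - 14*h^2 + 4*h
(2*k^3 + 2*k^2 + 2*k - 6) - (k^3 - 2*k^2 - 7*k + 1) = k^3 + 4*k^2 + 9*k - 7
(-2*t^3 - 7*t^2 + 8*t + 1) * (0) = 0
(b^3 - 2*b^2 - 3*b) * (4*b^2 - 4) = 4*b^5 - 8*b^4 - 16*b^3 + 8*b^2 + 12*b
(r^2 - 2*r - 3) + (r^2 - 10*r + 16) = 2*r^2 - 12*r + 13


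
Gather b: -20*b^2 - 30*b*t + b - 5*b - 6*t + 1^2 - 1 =-20*b^2 + b*(-30*t - 4) - 6*t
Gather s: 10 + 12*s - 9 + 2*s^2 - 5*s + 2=2*s^2 + 7*s + 3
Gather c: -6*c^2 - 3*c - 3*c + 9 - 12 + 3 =-6*c^2 - 6*c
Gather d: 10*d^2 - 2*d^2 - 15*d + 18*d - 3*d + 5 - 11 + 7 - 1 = 8*d^2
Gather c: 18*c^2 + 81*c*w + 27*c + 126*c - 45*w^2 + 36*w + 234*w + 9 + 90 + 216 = 18*c^2 + c*(81*w + 153) - 45*w^2 + 270*w + 315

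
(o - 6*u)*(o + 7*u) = o^2 + o*u - 42*u^2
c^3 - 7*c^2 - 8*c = c*(c - 8)*(c + 1)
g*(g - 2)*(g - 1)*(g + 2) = g^4 - g^3 - 4*g^2 + 4*g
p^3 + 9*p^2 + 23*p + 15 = (p + 1)*(p + 3)*(p + 5)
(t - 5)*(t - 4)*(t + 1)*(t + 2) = t^4 - 6*t^3 - 5*t^2 + 42*t + 40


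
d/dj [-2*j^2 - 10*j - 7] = -4*j - 10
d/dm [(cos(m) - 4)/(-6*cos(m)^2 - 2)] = (-3*cos(m)^2 + 24*cos(m) + 1)*sin(m)/(2*(3*sin(m)^2 - 4)^2)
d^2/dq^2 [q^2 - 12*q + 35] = 2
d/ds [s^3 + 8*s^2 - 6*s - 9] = 3*s^2 + 16*s - 6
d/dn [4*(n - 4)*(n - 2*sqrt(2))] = 8*n - 16 - 8*sqrt(2)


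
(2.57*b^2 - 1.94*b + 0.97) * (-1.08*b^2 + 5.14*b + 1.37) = -2.7756*b^4 + 15.305*b^3 - 7.4983*b^2 + 2.328*b + 1.3289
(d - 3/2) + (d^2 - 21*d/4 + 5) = d^2 - 17*d/4 + 7/2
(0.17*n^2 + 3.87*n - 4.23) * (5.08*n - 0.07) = 0.8636*n^3 + 19.6477*n^2 - 21.7593*n + 0.2961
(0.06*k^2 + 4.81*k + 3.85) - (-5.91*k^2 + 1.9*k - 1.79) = 5.97*k^2 + 2.91*k + 5.64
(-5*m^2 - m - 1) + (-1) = -5*m^2 - m - 2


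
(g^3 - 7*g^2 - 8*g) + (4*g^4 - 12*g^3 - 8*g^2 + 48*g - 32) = 4*g^4 - 11*g^3 - 15*g^2 + 40*g - 32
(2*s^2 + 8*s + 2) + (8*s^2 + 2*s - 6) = 10*s^2 + 10*s - 4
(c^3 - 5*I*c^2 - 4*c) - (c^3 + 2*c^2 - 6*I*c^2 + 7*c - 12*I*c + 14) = -2*c^2 + I*c^2 - 11*c + 12*I*c - 14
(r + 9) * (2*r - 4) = 2*r^2 + 14*r - 36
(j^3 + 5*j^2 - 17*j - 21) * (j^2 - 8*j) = j^5 - 3*j^4 - 57*j^3 + 115*j^2 + 168*j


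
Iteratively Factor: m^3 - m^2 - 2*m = (m - 2)*(m^2 + m) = (m - 2)*(m + 1)*(m)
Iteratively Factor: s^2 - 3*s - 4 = (s - 4)*(s + 1)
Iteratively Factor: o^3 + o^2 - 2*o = (o)*(o^2 + o - 2) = o*(o + 2)*(o - 1)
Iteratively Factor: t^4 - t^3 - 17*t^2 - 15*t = (t)*(t^3 - t^2 - 17*t - 15) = t*(t - 5)*(t^2 + 4*t + 3) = t*(t - 5)*(t + 1)*(t + 3)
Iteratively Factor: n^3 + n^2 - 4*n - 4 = (n - 2)*(n^2 + 3*n + 2) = (n - 2)*(n + 2)*(n + 1)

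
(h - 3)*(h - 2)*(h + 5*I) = h^3 - 5*h^2 + 5*I*h^2 + 6*h - 25*I*h + 30*I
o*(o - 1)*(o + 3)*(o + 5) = o^4 + 7*o^3 + 7*o^2 - 15*o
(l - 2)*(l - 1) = l^2 - 3*l + 2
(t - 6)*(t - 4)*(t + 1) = t^3 - 9*t^2 + 14*t + 24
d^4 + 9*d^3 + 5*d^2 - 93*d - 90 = (d - 3)*(d + 1)*(d + 5)*(d + 6)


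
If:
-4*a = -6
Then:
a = 3/2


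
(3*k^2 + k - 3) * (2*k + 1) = 6*k^3 + 5*k^2 - 5*k - 3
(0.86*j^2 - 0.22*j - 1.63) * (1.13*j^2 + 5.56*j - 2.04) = 0.9718*j^4 + 4.533*j^3 - 4.8195*j^2 - 8.614*j + 3.3252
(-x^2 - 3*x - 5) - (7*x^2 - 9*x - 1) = -8*x^2 + 6*x - 4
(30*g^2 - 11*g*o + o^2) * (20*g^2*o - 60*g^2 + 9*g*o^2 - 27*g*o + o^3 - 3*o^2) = 600*g^4*o - 1800*g^4 + 50*g^3*o^2 - 150*g^3*o - 49*g^2*o^3 + 147*g^2*o^2 - 2*g*o^4 + 6*g*o^3 + o^5 - 3*o^4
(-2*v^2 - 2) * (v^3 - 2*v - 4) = -2*v^5 + 2*v^3 + 8*v^2 + 4*v + 8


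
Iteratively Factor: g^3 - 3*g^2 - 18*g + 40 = (g - 2)*(g^2 - g - 20) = (g - 2)*(g + 4)*(g - 5)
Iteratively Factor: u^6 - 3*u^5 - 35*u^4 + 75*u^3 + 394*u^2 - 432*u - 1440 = (u - 4)*(u^5 + u^4 - 31*u^3 - 49*u^2 + 198*u + 360) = (u - 5)*(u - 4)*(u^4 + 6*u^3 - u^2 - 54*u - 72) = (u - 5)*(u - 4)*(u - 3)*(u^3 + 9*u^2 + 26*u + 24) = (u - 5)*(u - 4)*(u - 3)*(u + 2)*(u^2 + 7*u + 12) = (u - 5)*(u - 4)*(u - 3)*(u + 2)*(u + 4)*(u + 3)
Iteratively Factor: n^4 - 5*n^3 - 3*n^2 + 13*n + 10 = (n - 5)*(n^3 - 3*n - 2) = (n - 5)*(n + 1)*(n^2 - n - 2) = (n - 5)*(n + 1)^2*(n - 2)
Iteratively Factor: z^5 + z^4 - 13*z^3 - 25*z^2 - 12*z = (z - 4)*(z^4 + 5*z^3 + 7*z^2 + 3*z) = (z - 4)*(z + 1)*(z^3 + 4*z^2 + 3*z) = z*(z - 4)*(z + 1)*(z^2 + 4*z + 3) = z*(z - 4)*(z + 1)^2*(z + 3)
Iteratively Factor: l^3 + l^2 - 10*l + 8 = (l + 4)*(l^2 - 3*l + 2) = (l - 1)*(l + 4)*(l - 2)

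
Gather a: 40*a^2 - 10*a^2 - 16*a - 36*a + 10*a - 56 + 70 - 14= 30*a^2 - 42*a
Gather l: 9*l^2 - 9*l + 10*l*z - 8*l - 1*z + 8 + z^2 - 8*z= 9*l^2 + l*(10*z - 17) + z^2 - 9*z + 8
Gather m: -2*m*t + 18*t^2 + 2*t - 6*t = -2*m*t + 18*t^2 - 4*t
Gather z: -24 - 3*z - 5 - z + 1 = -4*z - 28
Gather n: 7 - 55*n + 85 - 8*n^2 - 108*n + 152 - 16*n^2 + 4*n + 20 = -24*n^2 - 159*n + 264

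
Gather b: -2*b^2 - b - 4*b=-2*b^2 - 5*b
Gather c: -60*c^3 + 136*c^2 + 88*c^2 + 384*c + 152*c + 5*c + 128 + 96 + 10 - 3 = -60*c^3 + 224*c^2 + 541*c + 231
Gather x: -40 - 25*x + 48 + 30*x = 5*x + 8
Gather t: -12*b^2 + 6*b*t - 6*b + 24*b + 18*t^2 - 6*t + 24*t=-12*b^2 + 18*b + 18*t^2 + t*(6*b + 18)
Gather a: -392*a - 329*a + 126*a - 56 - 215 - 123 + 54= -595*a - 340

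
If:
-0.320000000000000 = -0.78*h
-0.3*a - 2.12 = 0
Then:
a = -7.07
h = 0.41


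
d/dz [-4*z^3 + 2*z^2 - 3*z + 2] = -12*z^2 + 4*z - 3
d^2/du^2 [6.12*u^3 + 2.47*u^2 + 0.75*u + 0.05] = 36.72*u + 4.94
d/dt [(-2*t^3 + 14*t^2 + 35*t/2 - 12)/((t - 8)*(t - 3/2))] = 2*(-4*t^2 + 12*t + 3)/(4*t^2 - 12*t + 9)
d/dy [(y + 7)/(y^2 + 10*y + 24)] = (y^2 + 10*y - 2*(y + 5)*(y + 7) + 24)/(y^2 + 10*y + 24)^2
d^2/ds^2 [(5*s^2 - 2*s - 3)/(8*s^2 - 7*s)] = 2*(152*s^3 - 576*s^2 + 504*s - 147)/(s^3*(512*s^3 - 1344*s^2 + 1176*s - 343))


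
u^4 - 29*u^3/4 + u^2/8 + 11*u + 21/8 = (u - 7)*(u - 3/2)*(u + 1/4)*(u + 1)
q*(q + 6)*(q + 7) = q^3 + 13*q^2 + 42*q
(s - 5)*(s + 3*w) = s^2 + 3*s*w - 5*s - 15*w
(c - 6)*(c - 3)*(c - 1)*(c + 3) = c^4 - 7*c^3 - 3*c^2 + 63*c - 54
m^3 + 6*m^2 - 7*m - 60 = (m - 3)*(m + 4)*(m + 5)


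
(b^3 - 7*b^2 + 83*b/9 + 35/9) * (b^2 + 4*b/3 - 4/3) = b^5 - 17*b^4/3 - 13*b^3/9 + 689*b^2/27 - 64*b/9 - 140/27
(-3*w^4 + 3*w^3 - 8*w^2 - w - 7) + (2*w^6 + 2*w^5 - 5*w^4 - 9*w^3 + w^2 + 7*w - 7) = 2*w^6 + 2*w^5 - 8*w^4 - 6*w^3 - 7*w^2 + 6*w - 14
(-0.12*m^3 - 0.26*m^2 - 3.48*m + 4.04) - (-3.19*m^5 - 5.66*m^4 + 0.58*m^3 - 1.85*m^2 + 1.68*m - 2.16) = 3.19*m^5 + 5.66*m^4 - 0.7*m^3 + 1.59*m^2 - 5.16*m + 6.2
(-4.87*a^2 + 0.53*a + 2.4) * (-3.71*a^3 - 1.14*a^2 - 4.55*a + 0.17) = 18.0677*a^5 + 3.5855*a^4 + 12.6503*a^3 - 5.9754*a^2 - 10.8299*a + 0.408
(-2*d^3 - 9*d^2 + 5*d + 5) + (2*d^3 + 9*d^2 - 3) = 5*d + 2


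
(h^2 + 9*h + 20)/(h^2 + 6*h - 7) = (h^2 + 9*h + 20)/(h^2 + 6*h - 7)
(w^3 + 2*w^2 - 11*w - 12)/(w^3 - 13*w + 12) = (w + 1)/(w - 1)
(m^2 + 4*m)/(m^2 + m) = (m + 4)/(m + 1)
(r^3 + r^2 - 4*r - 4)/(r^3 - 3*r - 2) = (r + 2)/(r + 1)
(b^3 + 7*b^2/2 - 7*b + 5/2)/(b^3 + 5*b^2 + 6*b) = (2*b^3 + 7*b^2 - 14*b + 5)/(2*b*(b^2 + 5*b + 6))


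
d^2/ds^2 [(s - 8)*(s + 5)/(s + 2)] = -60/(s^3 + 6*s^2 + 12*s + 8)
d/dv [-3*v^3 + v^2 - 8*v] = -9*v^2 + 2*v - 8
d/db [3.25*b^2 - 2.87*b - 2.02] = 6.5*b - 2.87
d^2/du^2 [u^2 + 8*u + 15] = 2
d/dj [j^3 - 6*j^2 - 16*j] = 3*j^2 - 12*j - 16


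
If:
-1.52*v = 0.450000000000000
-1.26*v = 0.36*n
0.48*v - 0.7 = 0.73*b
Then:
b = -1.15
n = 1.04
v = -0.30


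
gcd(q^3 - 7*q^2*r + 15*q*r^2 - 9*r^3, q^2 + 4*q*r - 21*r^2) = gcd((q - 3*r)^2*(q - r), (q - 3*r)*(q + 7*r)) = q - 3*r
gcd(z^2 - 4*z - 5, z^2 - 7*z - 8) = z + 1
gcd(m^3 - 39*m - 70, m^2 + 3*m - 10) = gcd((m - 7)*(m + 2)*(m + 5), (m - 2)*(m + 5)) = m + 5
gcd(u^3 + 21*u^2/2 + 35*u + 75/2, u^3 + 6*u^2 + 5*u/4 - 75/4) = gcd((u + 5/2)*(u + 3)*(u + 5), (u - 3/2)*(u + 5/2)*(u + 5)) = u^2 + 15*u/2 + 25/2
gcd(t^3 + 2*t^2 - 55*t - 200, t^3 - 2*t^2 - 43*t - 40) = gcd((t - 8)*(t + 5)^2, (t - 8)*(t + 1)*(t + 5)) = t^2 - 3*t - 40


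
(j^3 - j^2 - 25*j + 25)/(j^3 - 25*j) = (j - 1)/j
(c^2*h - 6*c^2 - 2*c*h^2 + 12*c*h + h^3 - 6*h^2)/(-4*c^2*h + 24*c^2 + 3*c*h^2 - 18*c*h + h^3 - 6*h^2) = (-c + h)/(4*c + h)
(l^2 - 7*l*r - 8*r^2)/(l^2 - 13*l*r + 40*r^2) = (-l - r)/(-l + 5*r)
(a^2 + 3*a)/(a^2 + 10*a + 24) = a*(a + 3)/(a^2 + 10*a + 24)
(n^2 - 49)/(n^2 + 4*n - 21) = (n - 7)/(n - 3)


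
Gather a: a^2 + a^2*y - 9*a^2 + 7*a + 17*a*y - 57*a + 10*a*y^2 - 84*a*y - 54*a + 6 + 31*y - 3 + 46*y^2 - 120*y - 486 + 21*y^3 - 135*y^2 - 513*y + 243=a^2*(y - 8) + a*(10*y^2 - 67*y - 104) + 21*y^3 - 89*y^2 - 602*y - 240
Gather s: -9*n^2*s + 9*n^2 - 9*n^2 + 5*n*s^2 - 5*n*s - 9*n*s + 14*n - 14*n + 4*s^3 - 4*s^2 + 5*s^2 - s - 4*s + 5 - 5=4*s^3 + s^2*(5*n + 1) + s*(-9*n^2 - 14*n - 5)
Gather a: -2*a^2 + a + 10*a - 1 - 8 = -2*a^2 + 11*a - 9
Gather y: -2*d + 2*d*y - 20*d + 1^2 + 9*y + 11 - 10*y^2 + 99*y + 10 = -22*d - 10*y^2 + y*(2*d + 108) + 22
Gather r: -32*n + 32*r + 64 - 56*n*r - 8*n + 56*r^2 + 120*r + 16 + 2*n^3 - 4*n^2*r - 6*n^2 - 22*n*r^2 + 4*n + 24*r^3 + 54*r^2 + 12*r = 2*n^3 - 6*n^2 - 36*n + 24*r^3 + r^2*(110 - 22*n) + r*(-4*n^2 - 56*n + 164) + 80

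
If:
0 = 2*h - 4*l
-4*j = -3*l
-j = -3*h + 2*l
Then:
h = 0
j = 0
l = 0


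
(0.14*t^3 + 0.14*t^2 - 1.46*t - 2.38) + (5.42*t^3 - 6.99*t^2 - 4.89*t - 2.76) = 5.56*t^3 - 6.85*t^2 - 6.35*t - 5.14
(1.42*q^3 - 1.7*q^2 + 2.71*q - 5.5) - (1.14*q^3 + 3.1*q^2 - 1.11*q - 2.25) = 0.28*q^3 - 4.8*q^2 + 3.82*q - 3.25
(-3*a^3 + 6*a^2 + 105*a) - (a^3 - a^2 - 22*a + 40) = -4*a^3 + 7*a^2 + 127*a - 40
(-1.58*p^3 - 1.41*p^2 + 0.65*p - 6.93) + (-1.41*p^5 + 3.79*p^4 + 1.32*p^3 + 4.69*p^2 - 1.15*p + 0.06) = -1.41*p^5 + 3.79*p^4 - 0.26*p^3 + 3.28*p^2 - 0.5*p - 6.87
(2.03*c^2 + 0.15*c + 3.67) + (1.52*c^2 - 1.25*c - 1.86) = 3.55*c^2 - 1.1*c + 1.81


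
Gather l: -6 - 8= -14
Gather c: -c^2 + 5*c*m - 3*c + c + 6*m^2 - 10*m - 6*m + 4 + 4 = -c^2 + c*(5*m - 2) + 6*m^2 - 16*m + 8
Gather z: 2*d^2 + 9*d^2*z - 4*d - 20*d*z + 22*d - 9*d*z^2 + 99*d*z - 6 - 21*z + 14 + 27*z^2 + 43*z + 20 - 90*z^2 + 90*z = 2*d^2 + 18*d + z^2*(-9*d - 63) + z*(9*d^2 + 79*d + 112) + 28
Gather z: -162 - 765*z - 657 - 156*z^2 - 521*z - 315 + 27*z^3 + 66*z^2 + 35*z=27*z^3 - 90*z^2 - 1251*z - 1134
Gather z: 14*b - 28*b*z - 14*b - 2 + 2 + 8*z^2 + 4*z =8*z^2 + z*(4 - 28*b)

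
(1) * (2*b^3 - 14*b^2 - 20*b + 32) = 2*b^3 - 14*b^2 - 20*b + 32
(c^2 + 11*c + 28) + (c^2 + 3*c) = 2*c^2 + 14*c + 28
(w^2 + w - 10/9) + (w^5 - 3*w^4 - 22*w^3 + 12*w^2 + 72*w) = w^5 - 3*w^4 - 22*w^3 + 13*w^2 + 73*w - 10/9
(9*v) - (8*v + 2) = v - 2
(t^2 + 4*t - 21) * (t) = t^3 + 4*t^2 - 21*t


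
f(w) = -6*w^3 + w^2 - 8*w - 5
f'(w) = -18*w^2 + 2*w - 8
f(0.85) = -14.76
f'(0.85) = -19.30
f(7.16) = -2213.38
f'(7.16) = -916.46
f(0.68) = -11.86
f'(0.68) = -14.96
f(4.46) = -553.09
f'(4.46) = -357.13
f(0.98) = -17.53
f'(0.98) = -23.33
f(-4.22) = 497.48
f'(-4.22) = -336.99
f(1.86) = -55.03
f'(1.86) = -66.55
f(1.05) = -19.24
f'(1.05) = -25.74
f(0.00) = -5.00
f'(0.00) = -8.00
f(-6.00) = 1375.00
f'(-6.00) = -668.00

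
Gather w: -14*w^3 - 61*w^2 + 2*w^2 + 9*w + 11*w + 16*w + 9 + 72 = -14*w^3 - 59*w^2 + 36*w + 81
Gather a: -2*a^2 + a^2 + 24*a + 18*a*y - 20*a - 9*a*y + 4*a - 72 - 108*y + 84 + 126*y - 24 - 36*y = -a^2 + a*(9*y + 8) - 18*y - 12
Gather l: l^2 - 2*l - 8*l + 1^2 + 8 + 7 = l^2 - 10*l + 16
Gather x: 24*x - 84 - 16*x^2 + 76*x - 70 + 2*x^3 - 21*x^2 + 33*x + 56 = 2*x^3 - 37*x^2 + 133*x - 98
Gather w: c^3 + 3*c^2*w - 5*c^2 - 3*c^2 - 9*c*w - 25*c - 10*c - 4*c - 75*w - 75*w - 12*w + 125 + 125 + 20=c^3 - 8*c^2 - 39*c + w*(3*c^2 - 9*c - 162) + 270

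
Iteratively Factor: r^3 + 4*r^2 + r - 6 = (r - 1)*(r^2 + 5*r + 6) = (r - 1)*(r + 3)*(r + 2)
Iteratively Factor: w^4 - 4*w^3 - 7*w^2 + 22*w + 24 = (w + 2)*(w^3 - 6*w^2 + 5*w + 12) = (w + 1)*(w + 2)*(w^2 - 7*w + 12) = (w - 4)*(w + 1)*(w + 2)*(w - 3)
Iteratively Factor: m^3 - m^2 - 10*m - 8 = (m + 1)*(m^2 - 2*m - 8) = (m - 4)*(m + 1)*(m + 2)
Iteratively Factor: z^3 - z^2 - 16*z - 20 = (z + 2)*(z^2 - 3*z - 10) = (z - 5)*(z + 2)*(z + 2)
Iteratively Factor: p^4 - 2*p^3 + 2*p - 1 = (p - 1)*(p^3 - p^2 - p + 1) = (p - 1)^2*(p^2 - 1) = (p - 1)^3*(p + 1)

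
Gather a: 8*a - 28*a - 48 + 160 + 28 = 140 - 20*a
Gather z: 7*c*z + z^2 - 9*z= z^2 + z*(7*c - 9)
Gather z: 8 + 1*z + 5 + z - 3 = 2*z + 10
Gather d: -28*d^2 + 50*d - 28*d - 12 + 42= -28*d^2 + 22*d + 30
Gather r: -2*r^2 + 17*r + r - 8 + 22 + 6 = -2*r^2 + 18*r + 20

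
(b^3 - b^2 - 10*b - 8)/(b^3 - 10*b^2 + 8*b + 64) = (b + 1)/(b - 8)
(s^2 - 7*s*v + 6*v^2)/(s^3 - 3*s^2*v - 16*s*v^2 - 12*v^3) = (s - v)/(s^2 + 3*s*v + 2*v^2)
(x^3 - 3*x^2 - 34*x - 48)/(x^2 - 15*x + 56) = (x^2 + 5*x + 6)/(x - 7)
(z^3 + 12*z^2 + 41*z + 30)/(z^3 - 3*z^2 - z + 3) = (z^2 + 11*z + 30)/(z^2 - 4*z + 3)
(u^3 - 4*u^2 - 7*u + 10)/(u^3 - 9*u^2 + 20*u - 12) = (u^2 - 3*u - 10)/(u^2 - 8*u + 12)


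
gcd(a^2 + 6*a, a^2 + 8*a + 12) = a + 6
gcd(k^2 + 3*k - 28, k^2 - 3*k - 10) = 1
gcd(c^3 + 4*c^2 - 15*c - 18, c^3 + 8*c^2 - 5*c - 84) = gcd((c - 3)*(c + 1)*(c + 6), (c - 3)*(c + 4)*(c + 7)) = c - 3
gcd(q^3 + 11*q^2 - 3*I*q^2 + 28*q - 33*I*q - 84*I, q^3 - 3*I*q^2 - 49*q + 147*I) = q^2 + q*(7 - 3*I) - 21*I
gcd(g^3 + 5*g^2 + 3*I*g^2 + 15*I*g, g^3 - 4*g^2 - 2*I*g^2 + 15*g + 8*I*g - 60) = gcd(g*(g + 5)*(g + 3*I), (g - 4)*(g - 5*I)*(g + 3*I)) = g + 3*I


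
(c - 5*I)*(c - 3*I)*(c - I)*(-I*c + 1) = -I*c^4 - 8*c^3 + 14*I*c^2 - 8*c + 15*I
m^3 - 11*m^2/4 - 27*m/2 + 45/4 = (m - 5)*(m - 3/4)*(m + 3)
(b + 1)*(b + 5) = b^2 + 6*b + 5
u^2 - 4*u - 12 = (u - 6)*(u + 2)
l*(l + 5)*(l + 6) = l^3 + 11*l^2 + 30*l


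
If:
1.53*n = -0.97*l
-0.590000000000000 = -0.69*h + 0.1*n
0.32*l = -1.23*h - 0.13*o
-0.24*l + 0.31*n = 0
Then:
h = 0.86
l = 0.00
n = 0.00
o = -8.09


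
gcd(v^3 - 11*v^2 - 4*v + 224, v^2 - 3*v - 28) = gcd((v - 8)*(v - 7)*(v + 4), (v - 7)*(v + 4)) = v^2 - 3*v - 28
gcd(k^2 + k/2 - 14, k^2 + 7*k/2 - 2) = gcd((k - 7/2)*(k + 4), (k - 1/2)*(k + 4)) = k + 4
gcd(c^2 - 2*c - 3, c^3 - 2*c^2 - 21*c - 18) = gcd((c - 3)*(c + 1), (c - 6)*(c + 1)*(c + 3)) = c + 1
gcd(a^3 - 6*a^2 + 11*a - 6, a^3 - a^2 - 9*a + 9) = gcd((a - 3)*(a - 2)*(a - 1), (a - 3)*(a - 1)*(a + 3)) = a^2 - 4*a + 3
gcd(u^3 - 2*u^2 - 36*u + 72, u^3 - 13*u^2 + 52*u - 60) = u^2 - 8*u + 12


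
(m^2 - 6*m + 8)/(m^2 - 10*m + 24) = (m - 2)/(m - 6)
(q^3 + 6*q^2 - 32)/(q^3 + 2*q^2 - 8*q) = (q + 4)/q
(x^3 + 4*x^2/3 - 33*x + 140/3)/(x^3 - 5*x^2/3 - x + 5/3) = (x^2 + 3*x - 28)/(x^2 - 1)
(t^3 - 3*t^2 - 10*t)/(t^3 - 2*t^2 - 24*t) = (-t^2 + 3*t + 10)/(-t^2 + 2*t + 24)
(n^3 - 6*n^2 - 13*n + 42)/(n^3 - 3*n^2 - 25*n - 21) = (n - 2)/(n + 1)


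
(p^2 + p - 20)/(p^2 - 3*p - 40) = (p - 4)/(p - 8)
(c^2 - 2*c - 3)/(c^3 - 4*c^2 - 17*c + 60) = (c + 1)/(c^2 - c - 20)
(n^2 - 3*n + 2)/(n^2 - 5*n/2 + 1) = 2*(n - 1)/(2*n - 1)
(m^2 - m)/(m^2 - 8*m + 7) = m/(m - 7)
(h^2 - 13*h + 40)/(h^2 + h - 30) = (h - 8)/(h + 6)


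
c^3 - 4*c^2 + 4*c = c*(c - 2)^2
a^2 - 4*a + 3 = (a - 3)*(a - 1)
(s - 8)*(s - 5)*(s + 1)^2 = s^4 - 11*s^3 + 15*s^2 + 67*s + 40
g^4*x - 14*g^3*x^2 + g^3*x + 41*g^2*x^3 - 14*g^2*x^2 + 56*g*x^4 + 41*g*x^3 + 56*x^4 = (g - 8*x)*(g - 7*x)*(g + x)*(g*x + x)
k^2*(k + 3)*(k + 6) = k^4 + 9*k^3 + 18*k^2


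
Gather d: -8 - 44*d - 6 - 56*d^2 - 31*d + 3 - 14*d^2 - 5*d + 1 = -70*d^2 - 80*d - 10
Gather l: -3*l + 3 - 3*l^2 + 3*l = 3 - 3*l^2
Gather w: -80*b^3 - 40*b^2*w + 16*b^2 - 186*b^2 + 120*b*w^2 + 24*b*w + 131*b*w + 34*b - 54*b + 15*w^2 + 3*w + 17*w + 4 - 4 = -80*b^3 - 170*b^2 - 20*b + w^2*(120*b + 15) + w*(-40*b^2 + 155*b + 20)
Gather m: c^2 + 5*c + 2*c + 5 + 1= c^2 + 7*c + 6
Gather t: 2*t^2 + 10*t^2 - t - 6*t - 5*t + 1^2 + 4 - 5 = 12*t^2 - 12*t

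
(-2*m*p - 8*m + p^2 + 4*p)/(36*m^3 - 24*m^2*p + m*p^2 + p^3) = (p + 4)/(-18*m^2 + 3*m*p + p^2)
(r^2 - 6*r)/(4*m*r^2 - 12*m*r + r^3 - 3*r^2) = (r - 6)/(4*m*r - 12*m + r^2 - 3*r)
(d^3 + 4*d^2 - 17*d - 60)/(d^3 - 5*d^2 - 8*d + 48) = (d + 5)/(d - 4)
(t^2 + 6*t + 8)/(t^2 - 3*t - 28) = (t + 2)/(t - 7)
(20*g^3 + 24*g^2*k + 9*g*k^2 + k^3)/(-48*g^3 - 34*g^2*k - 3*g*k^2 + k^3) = (-10*g^2 - 7*g*k - k^2)/(24*g^2 + 5*g*k - k^2)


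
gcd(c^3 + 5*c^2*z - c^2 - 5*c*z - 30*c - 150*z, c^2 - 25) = c + 5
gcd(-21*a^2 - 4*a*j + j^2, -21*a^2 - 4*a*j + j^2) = 21*a^2 + 4*a*j - j^2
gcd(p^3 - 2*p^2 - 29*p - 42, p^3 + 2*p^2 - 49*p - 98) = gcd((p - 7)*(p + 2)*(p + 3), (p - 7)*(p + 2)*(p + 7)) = p^2 - 5*p - 14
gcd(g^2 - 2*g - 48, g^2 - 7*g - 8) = g - 8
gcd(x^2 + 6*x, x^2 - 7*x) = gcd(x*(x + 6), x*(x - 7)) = x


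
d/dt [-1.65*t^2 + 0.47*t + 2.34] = 0.47 - 3.3*t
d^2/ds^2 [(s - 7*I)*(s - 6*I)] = 2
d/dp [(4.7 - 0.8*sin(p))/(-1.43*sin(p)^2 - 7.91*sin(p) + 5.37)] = (-1.144*sin(p)^2 + 13.442*sin(p) + 32.881)*cos(p)/(2.0449*sin(p)^4 + 22.6226*sin(p)^3 + 47.2099*sin(p)^2 - 84.9534*sin(p) + 28.8369)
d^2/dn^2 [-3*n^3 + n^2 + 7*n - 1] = 2 - 18*n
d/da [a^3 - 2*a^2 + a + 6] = 3*a^2 - 4*a + 1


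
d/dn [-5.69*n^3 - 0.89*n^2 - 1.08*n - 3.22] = -17.07*n^2 - 1.78*n - 1.08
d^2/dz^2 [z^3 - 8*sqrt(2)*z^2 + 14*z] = 6*z - 16*sqrt(2)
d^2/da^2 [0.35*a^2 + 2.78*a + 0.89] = 0.700000000000000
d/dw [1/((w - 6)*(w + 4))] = 2*(1 - w)/(w^4 - 4*w^3 - 44*w^2 + 96*w + 576)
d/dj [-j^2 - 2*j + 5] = -2*j - 2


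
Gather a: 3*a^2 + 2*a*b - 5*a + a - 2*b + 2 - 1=3*a^2 + a*(2*b - 4) - 2*b + 1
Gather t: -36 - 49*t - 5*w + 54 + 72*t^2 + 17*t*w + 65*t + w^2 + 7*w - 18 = 72*t^2 + t*(17*w + 16) + w^2 + 2*w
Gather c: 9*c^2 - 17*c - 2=9*c^2 - 17*c - 2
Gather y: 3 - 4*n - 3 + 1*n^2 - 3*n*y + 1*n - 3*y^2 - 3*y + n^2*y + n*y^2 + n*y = n^2 - 3*n + y^2*(n - 3) + y*(n^2 - 2*n - 3)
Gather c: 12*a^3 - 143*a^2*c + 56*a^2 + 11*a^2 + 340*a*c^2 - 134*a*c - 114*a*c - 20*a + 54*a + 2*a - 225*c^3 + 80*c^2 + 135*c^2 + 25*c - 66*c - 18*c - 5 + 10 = 12*a^3 + 67*a^2 + 36*a - 225*c^3 + c^2*(340*a + 215) + c*(-143*a^2 - 248*a - 59) + 5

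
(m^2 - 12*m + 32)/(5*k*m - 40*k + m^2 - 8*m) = (m - 4)/(5*k + m)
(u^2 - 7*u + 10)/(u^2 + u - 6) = (u - 5)/(u + 3)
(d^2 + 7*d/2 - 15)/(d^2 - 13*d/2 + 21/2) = (2*d^2 + 7*d - 30)/(2*d^2 - 13*d + 21)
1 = 1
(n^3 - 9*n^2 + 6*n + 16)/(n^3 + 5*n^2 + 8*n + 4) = (n^2 - 10*n + 16)/(n^2 + 4*n + 4)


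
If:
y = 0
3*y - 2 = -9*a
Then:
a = 2/9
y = 0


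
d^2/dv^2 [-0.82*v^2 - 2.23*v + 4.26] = -1.64000000000000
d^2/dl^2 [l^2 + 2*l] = 2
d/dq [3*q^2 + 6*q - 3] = 6*q + 6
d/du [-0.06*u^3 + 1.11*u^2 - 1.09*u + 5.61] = -0.18*u^2 + 2.22*u - 1.09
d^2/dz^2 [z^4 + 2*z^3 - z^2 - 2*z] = 12*z^2 + 12*z - 2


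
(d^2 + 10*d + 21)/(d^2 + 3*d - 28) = (d + 3)/(d - 4)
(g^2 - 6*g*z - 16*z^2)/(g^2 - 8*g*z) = (g + 2*z)/g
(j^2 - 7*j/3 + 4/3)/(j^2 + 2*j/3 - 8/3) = (j - 1)/(j + 2)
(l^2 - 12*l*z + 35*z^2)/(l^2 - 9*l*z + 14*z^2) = (-l + 5*z)/(-l + 2*z)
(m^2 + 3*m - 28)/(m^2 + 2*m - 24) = (m + 7)/(m + 6)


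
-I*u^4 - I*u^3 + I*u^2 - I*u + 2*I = (u + 2)*(u - I)*(u + I)*(-I*u + I)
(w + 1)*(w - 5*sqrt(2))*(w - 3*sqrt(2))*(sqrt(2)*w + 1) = sqrt(2)*w^4 - 15*w^3 + sqrt(2)*w^3 - 15*w^2 + 22*sqrt(2)*w^2 + 30*w + 22*sqrt(2)*w + 30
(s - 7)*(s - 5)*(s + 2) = s^3 - 10*s^2 + 11*s + 70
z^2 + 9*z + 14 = (z + 2)*(z + 7)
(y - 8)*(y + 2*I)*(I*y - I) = I*y^3 - 2*y^2 - 9*I*y^2 + 18*y + 8*I*y - 16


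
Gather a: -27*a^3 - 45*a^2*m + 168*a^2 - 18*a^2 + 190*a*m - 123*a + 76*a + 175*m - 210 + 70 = -27*a^3 + a^2*(150 - 45*m) + a*(190*m - 47) + 175*m - 140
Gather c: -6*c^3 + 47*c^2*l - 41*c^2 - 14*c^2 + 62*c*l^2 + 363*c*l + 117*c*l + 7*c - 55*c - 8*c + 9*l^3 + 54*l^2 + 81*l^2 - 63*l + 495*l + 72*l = -6*c^3 + c^2*(47*l - 55) + c*(62*l^2 + 480*l - 56) + 9*l^3 + 135*l^2 + 504*l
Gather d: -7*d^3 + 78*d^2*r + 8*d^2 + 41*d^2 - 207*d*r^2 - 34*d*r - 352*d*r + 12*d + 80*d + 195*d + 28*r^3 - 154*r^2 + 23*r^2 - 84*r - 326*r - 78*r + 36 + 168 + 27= -7*d^3 + d^2*(78*r + 49) + d*(-207*r^2 - 386*r + 287) + 28*r^3 - 131*r^2 - 488*r + 231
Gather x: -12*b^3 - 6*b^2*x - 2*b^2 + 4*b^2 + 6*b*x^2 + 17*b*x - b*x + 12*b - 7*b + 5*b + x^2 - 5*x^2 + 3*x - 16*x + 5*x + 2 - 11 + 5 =-12*b^3 + 2*b^2 + 10*b + x^2*(6*b - 4) + x*(-6*b^2 + 16*b - 8) - 4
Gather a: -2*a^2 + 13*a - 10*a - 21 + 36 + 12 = -2*a^2 + 3*a + 27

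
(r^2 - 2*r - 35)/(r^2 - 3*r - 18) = (-r^2 + 2*r + 35)/(-r^2 + 3*r + 18)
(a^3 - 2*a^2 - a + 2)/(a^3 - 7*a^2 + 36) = (a^3 - 2*a^2 - a + 2)/(a^3 - 7*a^2 + 36)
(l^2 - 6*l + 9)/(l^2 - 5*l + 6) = (l - 3)/(l - 2)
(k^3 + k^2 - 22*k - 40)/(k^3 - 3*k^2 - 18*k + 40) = (k + 2)/(k - 2)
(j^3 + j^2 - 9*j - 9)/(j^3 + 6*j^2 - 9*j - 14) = (j^2 - 9)/(j^2 + 5*j - 14)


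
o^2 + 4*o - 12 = (o - 2)*(o + 6)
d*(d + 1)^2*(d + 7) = d^4 + 9*d^3 + 15*d^2 + 7*d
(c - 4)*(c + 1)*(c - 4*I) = c^3 - 3*c^2 - 4*I*c^2 - 4*c + 12*I*c + 16*I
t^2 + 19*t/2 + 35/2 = (t + 5/2)*(t + 7)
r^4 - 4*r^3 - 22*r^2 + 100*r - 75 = (r - 5)*(r - 3)*(r - 1)*(r + 5)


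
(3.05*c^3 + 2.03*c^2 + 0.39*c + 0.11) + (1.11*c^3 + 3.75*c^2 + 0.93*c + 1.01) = 4.16*c^3 + 5.78*c^2 + 1.32*c + 1.12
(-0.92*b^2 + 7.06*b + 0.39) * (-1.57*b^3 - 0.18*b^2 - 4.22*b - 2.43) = 1.4444*b^5 - 10.9186*b^4 + 1.9993*b^3 - 27.6278*b^2 - 18.8016*b - 0.9477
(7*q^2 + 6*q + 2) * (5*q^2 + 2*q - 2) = 35*q^4 + 44*q^3 + 8*q^2 - 8*q - 4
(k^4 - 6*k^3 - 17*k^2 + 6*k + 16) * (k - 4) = k^5 - 10*k^4 + 7*k^3 + 74*k^2 - 8*k - 64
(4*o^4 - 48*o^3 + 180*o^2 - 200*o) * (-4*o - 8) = -16*o^5 + 160*o^4 - 336*o^3 - 640*o^2 + 1600*o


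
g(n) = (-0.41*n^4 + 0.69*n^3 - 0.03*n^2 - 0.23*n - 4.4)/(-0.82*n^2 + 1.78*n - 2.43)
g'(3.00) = 2.70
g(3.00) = 4.46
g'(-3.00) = -2.52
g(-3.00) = 3.68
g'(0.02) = 1.44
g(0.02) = 1.84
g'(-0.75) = 0.39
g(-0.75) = 1.10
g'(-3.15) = -2.69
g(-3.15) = 4.07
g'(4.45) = 4.62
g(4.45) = 9.86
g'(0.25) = 1.54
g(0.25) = 2.19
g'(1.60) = -0.37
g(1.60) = 2.80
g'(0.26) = 1.54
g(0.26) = 2.20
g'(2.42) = 1.52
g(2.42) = 3.22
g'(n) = (1.64*n - 1.78)*(-0.41*n^4 + 0.69*n^3 - 0.03*n^2 - 0.23*n - 4.4)/(-0.82*n^2 + 1.78*n - 2.43)^2 + (-1.64*n^3 + 2.07*n^2 - 0.06*n - 0.23)/(-0.82*n^2 + 1.78*n - 2.43) = (0.6724*n^5 - 2.7552*n^4 + 6.4416*n^3 - 5.2721*n^2 - 7.0702*n + 8.3909)/(0.6724*n^4 - 2.9192*n^3 + 7.1536*n^2 - 8.6508*n + 5.9049)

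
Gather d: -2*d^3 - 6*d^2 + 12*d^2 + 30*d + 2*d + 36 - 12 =-2*d^3 + 6*d^2 + 32*d + 24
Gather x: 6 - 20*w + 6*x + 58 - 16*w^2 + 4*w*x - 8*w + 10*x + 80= -16*w^2 - 28*w + x*(4*w + 16) + 144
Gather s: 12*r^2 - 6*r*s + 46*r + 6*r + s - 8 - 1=12*r^2 + 52*r + s*(1 - 6*r) - 9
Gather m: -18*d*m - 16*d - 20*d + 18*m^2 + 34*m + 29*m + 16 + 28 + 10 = -36*d + 18*m^2 + m*(63 - 18*d) + 54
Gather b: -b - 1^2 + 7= 6 - b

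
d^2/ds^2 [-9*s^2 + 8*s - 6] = -18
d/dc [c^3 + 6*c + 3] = 3*c^2 + 6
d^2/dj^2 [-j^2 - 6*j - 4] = -2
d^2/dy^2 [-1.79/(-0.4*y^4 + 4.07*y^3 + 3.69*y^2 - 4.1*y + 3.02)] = ((-8.592*y^2 + 43.7118*y + 13.2102)*(-0.4*y^4 + 4.07*y^3 + 3.69*y^2 - 4.1*y + 3.02) - 1.79*(1.6*y^3 - 12.21*y^2 - 7.38*y + 4.1)*(3.2*y^3 - 24.42*y^2 - 14.76*y + 8.2))/(-0.4*y^4 + 4.07*y^3 + 3.69*y^2 - 4.1*y + 3.02)^3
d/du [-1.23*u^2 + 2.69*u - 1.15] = 2.69 - 2.46*u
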